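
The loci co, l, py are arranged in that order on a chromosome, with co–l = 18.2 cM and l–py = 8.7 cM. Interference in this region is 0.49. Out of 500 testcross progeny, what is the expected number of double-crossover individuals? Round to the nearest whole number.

Map distances give recombination frequencies of 0.182 and 0.087 for the two intervals.
With interference 0.49 (so coincidence = 0.51), expected double-crossover frequency = 0.182 × 0.087 × 0.51 = 0.00808.
Expected number = 0.00808 × 500 = 4.04 ≈ 4.

4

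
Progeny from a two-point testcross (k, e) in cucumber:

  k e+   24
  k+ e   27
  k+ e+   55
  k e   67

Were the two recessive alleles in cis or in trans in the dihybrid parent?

The two most frequent classes are k+ e+ (55) and k e (67); these are the parental (non-recombinant) types.
So the F1 carried k+ e+ on one chromosome and k e on the other — the recessive alleles are on the same chromosome (cis / coupling).

cis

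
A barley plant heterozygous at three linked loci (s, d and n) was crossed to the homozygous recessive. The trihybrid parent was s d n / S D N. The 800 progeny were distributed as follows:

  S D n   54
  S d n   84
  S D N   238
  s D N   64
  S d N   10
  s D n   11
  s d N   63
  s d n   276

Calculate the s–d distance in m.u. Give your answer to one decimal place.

21.1 m.u.

The two rarest classes, s D n and S d N, are the double crossovers. Comparing them with the parentals, only the d allele has switched, so d is the middle locus and the order is s – d – n.
Crossovers in the s–d interval produce the single-crossover classes S d n and s D N (84 + 64 = 148) plus the double crossovers (21).
RF(s–d) = (148 + 21) / 800 = 169/800 = 0.2112 → 21.1 m.u.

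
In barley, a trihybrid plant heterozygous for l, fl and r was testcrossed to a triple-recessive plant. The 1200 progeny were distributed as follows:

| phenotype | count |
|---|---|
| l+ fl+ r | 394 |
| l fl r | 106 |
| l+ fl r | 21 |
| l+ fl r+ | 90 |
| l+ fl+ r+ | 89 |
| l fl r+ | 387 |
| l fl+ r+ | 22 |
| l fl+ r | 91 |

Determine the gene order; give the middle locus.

fl

The two most frequent reciprocal classes, l+ fl+ r and l fl r+, are the parental types, so the F1 was l+ fl+ r / l fl r+.
The two rarest classes, l+ fl r and l fl+ r+, are the double crossovers. Comparing them with the parentals, only the fl allele has switched, so fl is the middle locus and the order is r – fl – l.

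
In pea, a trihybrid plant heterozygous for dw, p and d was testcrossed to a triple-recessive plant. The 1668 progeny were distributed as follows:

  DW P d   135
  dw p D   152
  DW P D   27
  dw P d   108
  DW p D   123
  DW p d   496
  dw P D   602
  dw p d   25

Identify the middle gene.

The two most frequent reciprocal classes, DW p d and dw P D, are the parental types, so the F1 was DW p d / dw P D.
The two rarest classes, dw p d and DW P D, are the double crossovers. Comparing them with the parentals, only the dw allele has switched, so dw is the middle locus and the order is d – dw – p.

dw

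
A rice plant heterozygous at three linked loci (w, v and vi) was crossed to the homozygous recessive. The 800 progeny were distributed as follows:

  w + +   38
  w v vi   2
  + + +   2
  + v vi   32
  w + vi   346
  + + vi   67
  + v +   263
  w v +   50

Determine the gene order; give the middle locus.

v

The two most frequent reciprocal classes, w + vi and + v +, are the parental types, so the F1 was w + vi / + v +.
The two rarest classes, w v vi and + + +, are the double crossovers. Comparing them with the parentals, only the v allele has switched, so v is the middle locus and the order is w – v – vi.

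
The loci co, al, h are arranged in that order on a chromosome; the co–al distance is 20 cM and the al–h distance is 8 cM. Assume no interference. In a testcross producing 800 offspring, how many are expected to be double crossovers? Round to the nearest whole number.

Map distances give recombination frequencies of 0.200 and 0.080 for the two intervals.
With no interference, expected double-crossover frequency = 0.200 × 0.080 = 0.01600.
Expected number = 0.01600 × 800 = 12.80 ≈ 13.

13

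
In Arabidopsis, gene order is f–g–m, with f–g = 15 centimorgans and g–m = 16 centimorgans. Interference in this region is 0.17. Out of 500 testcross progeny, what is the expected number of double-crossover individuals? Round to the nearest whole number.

10

Map distances give recombination frequencies of 0.150 and 0.160 for the two intervals.
With interference 0.17 (so coincidence = 0.83), expected double-crossover frequency = 0.150 × 0.160 × 0.83 = 0.01992.
Expected number = 0.01992 × 500 = 9.96 ≈ 10.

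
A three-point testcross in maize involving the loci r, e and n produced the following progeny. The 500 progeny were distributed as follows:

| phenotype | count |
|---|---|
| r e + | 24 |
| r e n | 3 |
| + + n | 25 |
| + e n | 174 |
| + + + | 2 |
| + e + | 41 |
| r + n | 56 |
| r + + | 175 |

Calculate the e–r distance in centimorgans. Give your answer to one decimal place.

10.8 centimorgans

The two most frequent reciprocal classes, r + + and + e n, are the parental types, so the F1 was r + + / + e n.
The two rarest classes, + + + and r e n, are the double crossovers. Comparing them with the parentals, only the r allele has switched, so r is the middle locus and the order is n – r – e.
Crossovers in the r–e interval produce the single-crossover classes r e + and + + n (24 + 25 = 49) plus the double crossovers (5).
RF(r–e) = (49 + 5) / 500 = 54/500 = 0.1080 → 10.8 centimorgans.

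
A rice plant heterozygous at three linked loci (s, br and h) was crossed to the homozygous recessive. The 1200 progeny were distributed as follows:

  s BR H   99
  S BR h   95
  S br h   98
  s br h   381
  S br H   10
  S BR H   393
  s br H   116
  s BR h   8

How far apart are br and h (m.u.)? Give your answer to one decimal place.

19.1 m.u.

The two most frequent reciprocal classes, S BR H and s br h, are the parental types, so the F1 was S BR H / s br h.
The two rarest classes, S br H and s BR h, are the double crossovers. Comparing them with the parentals, only the br allele has switched, so br is the middle locus and the order is s – br – h.
Crossovers in the br–h interval produce the single-crossover classes S BR h and s br H (95 + 116 = 211) plus the double crossovers (18).
RF(br–h) = (211 + 18) / 1200 = 229/1200 = 0.1908 → 19.1 m.u.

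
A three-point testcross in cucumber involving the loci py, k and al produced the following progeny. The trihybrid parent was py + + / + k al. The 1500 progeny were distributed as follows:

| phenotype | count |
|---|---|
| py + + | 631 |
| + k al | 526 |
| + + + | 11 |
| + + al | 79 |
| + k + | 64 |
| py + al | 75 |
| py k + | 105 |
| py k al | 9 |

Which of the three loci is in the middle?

The two rarest classes, + + + and py k al, are the double crossovers. Comparing them with the parentals, only the py allele has switched, so py is the middle locus and the order is al – py – k.

py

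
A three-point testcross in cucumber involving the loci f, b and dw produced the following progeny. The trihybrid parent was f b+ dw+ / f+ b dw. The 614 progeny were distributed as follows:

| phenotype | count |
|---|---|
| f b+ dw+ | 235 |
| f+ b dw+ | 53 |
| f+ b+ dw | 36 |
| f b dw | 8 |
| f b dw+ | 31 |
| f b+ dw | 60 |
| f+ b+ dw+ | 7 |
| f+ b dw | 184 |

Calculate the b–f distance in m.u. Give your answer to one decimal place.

The two rarest classes, f+ b+ dw+ and f b dw, are the double crossovers. Comparing them with the parentals, only the f allele has switched, so f is the middle locus and the order is b – f – dw.
Crossovers in the b–f interval produce the single-crossover classes f b dw+ and f+ b+ dw (31 + 36 = 67) plus the double crossovers (15).
RF(b–f) = (67 + 15) / 614 = 82/614 = 0.1336 → 13.4 m.u.

13.4 m.u.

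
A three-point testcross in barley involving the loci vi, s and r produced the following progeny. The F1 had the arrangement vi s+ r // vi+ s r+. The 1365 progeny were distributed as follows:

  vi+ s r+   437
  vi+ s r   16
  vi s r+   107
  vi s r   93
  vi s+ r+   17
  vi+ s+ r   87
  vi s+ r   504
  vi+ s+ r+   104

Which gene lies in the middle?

The two rarest classes, vi s+ r+ and vi+ s r, are the double crossovers. Comparing them with the parentals, only the r allele has switched, so r is the middle locus and the order is s – r – vi.

r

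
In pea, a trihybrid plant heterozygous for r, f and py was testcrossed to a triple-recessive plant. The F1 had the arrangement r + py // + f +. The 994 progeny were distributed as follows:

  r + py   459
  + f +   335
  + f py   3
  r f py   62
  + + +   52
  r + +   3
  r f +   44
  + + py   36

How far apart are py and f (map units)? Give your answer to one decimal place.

12.1 map units

The two rarest classes, r + + and + f py, are the double crossovers. Comparing them with the parentals, only the py allele has switched, so py is the middle locus and the order is r – py – f.
Crossovers in the py–f interval produce the single-crossover classes r f py and + + + (62 + 52 = 114) plus the double crossovers (6).
RF(py–f) = (114 + 6) / 994 = 120/994 = 0.1207 → 12.1 map units.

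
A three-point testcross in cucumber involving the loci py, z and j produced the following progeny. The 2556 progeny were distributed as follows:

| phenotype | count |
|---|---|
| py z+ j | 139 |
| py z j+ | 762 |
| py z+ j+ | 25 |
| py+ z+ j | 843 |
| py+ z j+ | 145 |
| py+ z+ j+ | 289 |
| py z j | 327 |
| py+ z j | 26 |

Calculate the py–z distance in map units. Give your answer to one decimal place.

The two most frequent reciprocal classes, py+ z+ j and py z j+, are the parental types, so the F1 was py+ z+ j / py z j+.
The two rarest classes, py+ z j and py z+ j+, are the double crossovers. Comparing them with the parentals, only the z allele has switched, so z is the middle locus and the order is j – z – py.
Crossovers in the z–py interval produce the single-crossover classes py z+ j and py+ z j+ (139 + 145 = 284) plus the double crossovers (51).
RF(z–py) = (284 + 51) / 2556 = 335/2556 = 0.1311 → 13.1 map units.

13.1 map units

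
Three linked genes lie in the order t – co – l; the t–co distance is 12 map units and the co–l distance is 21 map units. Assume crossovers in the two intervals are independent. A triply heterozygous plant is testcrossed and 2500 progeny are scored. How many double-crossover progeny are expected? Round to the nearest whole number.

Map distances give recombination frequencies of 0.120 and 0.210 for the two intervals.
With no interference, expected double-crossover frequency = 0.120 × 0.210 = 0.02520.
Expected number = 0.02520 × 2500 = 63.00 ≈ 63.

63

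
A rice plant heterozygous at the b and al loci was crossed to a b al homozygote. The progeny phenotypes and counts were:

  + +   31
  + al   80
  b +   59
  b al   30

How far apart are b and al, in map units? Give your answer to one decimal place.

The two most frequent classes, + al (80) and b + (59), are the parental types, so the F1 was + al / b +.
The recombinant classes are + + and b al: 31 + 30 = 61.
Recombination frequency = 61/200 = 0.3050 ≈ 30.5%, i.e. 30.5 map units.

30.5 map units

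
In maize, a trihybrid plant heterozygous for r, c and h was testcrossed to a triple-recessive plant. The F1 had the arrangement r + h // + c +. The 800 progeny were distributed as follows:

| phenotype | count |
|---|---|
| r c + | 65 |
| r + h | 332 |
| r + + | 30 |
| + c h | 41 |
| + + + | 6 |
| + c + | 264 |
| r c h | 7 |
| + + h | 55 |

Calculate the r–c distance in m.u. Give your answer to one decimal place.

16.6 m.u.

The two rarest classes, r c h and + + +, are the double crossovers. Comparing them with the parentals, only the c allele has switched, so c is the middle locus and the order is h – c – r.
Crossovers in the c–r interval produce the single-crossover classes + + h and r c + (55 + 65 = 120) plus the double crossovers (13).
RF(c–r) = (120 + 13) / 800 = 133/800 = 0.1663 → 16.6 m.u.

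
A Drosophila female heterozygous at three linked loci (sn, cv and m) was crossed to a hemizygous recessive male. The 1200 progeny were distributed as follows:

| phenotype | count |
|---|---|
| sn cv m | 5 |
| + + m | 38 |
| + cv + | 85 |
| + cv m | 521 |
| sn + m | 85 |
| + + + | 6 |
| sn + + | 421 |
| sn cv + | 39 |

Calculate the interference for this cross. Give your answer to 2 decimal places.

The two most frequent reciprocal classes, sn + + and + cv m, are the parental types, so the F1 was sn + + / + cv m.
The two rarest classes, + + + and sn cv m, are the double crossovers. Comparing them with the parentals, only the sn allele has switched, so sn is the middle locus and the order is cv – sn – m.
cv–sn: (77 + 11)/1200 = 0.0733; sn–m: (170 + 11)/1200 = 0.1508.
Expected DCO frequency = 0.0733 × 0.1508 ≈ 0.01105; observed = 11/1200 ≈ 0.00917.
Coefficient of coincidence = 0.00917/0.01105 ≈ 0.83; interference = 1 − 0.83 = 0.17.

0.17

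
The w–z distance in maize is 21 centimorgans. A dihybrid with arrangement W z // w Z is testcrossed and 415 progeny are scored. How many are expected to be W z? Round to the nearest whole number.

164

A map distance of 21 centimorgans corresponds to a recombination frequency of 0.210.
The F1 is W z / w Z, so W z is a parental gamete class with expected frequency (1 − r)/2 = 0.790/2 = 0.3950.
Expected number = 0.3950 × 415 = 163.93 ≈ 164.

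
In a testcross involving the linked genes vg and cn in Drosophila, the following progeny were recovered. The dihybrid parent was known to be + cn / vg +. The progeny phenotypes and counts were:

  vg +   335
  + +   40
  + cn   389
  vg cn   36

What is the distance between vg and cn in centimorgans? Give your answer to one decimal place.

The recombinant classes are + + and vg cn: 40 + 36 = 76.
Recombination frequency = 76/800 = 0.0950 ≈ 9.5%, i.e. 9.5 centimorgans.

9.5 centimorgans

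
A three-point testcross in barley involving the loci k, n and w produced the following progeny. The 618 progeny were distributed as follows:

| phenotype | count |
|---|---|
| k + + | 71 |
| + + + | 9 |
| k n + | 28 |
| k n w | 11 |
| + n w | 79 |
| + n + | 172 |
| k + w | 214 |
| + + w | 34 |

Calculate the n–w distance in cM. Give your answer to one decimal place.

27.5 cM

The two most frequent reciprocal classes, k + w and + n +, are the parental types, so the F1 was k + w / + n +.
The two rarest classes, k n w and + + +, are the double crossovers. Comparing them with the parentals, only the n allele has switched, so n is the middle locus and the order is k – n – w.
Crossovers in the n–w interval produce the single-crossover classes k + + and + n w (71 + 79 = 150) plus the double crossovers (20).
RF(n–w) = (150 + 20) / 618 = 170/618 = 0.2751 → 27.5 cM.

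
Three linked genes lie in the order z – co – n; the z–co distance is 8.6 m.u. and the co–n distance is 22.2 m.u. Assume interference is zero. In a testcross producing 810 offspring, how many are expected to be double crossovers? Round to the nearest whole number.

15

Map distances give recombination frequencies of 0.086 and 0.222 for the two intervals.
With no interference, expected double-crossover frequency = 0.086 × 0.222 = 0.01909.
Expected number = 0.01909 × 810 = 15.46 ≈ 15.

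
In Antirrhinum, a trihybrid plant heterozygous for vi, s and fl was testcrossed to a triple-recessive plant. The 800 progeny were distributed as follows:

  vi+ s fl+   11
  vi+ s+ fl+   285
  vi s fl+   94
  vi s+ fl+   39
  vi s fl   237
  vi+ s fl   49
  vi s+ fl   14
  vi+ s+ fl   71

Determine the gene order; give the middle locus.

The two most frequent reciprocal classes, vi s fl and vi+ s+ fl+, are the parental types, so the F1 was vi s fl / vi+ s+ fl+.
The two rarest classes, vi s+ fl and vi+ s fl+, are the double crossovers. Comparing them with the parentals, only the s allele has switched, so s is the middle locus and the order is vi – s – fl.

s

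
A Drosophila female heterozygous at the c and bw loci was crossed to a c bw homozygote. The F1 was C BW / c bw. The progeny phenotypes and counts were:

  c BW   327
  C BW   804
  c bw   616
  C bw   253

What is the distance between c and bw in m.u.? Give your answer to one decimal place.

29.0 m.u.

The recombinant classes are C bw and c BW: 253 + 327 = 580.
Recombination frequency = 580/2000 = 0.2900 ≈ 29.0%, i.e. 29.0 m.u.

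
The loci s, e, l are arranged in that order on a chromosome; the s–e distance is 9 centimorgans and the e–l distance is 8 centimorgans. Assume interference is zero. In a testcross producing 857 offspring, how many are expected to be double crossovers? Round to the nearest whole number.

Map distances give recombination frequencies of 0.090 and 0.080 for the two intervals.
With no interference, expected double-crossover frequency = 0.090 × 0.080 = 0.00720.
Expected number = 0.00720 × 857 = 6.17 ≈ 6.

6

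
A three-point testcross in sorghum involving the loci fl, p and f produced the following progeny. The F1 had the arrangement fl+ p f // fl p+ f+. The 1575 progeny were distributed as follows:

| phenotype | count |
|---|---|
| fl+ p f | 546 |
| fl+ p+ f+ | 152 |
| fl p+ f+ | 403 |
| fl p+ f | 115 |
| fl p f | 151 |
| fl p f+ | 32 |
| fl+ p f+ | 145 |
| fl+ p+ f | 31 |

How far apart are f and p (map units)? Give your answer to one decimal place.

The two rarest classes, fl+ p+ f and fl p f+, are the double crossovers. Comparing them with the parentals, only the p allele has switched, so p is the middle locus and the order is f – p – fl.
Crossovers in the f–p interval produce the single-crossover classes fl+ p f+ and fl p+ f (145 + 115 = 260) plus the double crossovers (63).
RF(f–p) = (260 + 63) / 1575 = 323/1575 = 0.2051 → 20.5 map units.

20.5 map units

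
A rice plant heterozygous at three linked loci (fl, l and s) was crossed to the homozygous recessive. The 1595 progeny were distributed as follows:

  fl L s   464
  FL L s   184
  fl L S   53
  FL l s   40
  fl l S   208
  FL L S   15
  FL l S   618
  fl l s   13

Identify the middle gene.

l

The two most frequent reciprocal classes, FL l S and fl L s, are the parental types, so the F1 was FL l S / fl L s.
The two rarest classes, FL L S and fl l s, are the double crossovers. Comparing them with the parentals, only the l allele has switched, so l is the middle locus and the order is fl – l – s.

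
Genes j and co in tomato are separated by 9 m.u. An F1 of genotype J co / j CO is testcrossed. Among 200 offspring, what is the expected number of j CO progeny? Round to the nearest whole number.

91

A map distance of 9 m.u. corresponds to a recombination frequency of 0.090.
The F1 is J co / j CO, so j CO is a parental gamete class with expected frequency (1 − r)/2 = 0.910/2 = 0.4550.
Expected number = 0.4550 × 200 = 91.00 ≈ 91.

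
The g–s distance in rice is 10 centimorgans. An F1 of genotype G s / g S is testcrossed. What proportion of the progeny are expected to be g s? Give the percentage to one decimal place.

A map distance of 10 centimorgans corresponds to a recombination frequency of 0.100.
The F1 is G s / g S, so g s is a recombinant gamete class with expected frequency r/2 = 0.100/2 = 0.0500.
That is 0.0500 = 5.0% of the progeny.

5.0%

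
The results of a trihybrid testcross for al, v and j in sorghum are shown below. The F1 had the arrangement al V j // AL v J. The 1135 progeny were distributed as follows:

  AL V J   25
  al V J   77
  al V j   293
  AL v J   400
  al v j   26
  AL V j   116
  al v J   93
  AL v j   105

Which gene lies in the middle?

The two rarest classes, al v j and AL V J, are the double crossovers. Comparing them with the parentals, only the v allele has switched, so v is the middle locus and the order is al – v – j.

v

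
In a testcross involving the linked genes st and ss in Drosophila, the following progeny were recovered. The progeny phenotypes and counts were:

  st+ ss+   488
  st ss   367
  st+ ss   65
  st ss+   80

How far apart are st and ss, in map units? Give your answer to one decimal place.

The two most frequent classes, st+ ss+ (488) and st ss (367), are the parental types, so the F1 was st+ ss+ / st ss.
The recombinant classes are st+ ss and st ss+: 65 + 80 = 145.
Recombination frequency = 145/1000 = 0.1450 ≈ 14.5%, i.e. 14.5 map units.

14.5 map units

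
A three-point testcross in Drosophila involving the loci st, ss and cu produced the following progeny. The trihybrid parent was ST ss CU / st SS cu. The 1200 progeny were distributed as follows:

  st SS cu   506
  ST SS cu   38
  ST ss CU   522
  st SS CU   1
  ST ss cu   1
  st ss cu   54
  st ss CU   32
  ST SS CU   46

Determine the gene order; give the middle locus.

The two rarest classes, ST ss cu and st SS CU, are the double crossovers. Comparing them with the parentals, only the cu allele has switched, so cu is the middle locus and the order is ss – cu – st.

cu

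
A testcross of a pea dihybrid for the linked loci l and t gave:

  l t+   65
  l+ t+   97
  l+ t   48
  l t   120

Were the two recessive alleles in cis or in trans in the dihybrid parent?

The two most frequent classes are l+ t+ (97) and l t (120); these are the parental (non-recombinant) types.
So the F1 carried l+ t+ on one chromosome and l t on the other — the recessive alleles are on the same chromosome (cis / coupling).

cis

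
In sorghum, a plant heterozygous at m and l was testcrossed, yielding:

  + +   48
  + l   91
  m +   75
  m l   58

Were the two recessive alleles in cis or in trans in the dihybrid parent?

trans

The two most frequent classes are + l (91) and m + (75); these are the parental (non-recombinant) types.
So the F1 carried + l on one chromosome and m + on the other — the recessive alleles are on opposite chromosomes (trans / repulsion).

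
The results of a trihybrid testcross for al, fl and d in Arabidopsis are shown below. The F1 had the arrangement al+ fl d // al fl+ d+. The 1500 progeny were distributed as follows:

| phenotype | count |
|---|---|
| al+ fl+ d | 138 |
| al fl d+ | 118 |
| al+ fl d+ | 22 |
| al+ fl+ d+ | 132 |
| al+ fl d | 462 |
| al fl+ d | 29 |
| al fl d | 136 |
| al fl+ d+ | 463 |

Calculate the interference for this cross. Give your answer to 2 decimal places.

0.22

The two rarest classes, al+ fl d+ and al fl+ d, are the double crossovers. Comparing them with the parentals, only the d allele has switched, so d is the middle locus and the order is al – d – fl.
al–d: (268 + 51)/1500 = 0.2127; d–fl: (256 + 51)/1500 = 0.2047.
Expected DCO frequency = 0.2127 × 0.2047 ≈ 0.04354; observed = 51/1500 ≈ 0.03400.
Coefficient of coincidence = 0.03400/0.04354 ≈ 0.78; interference = 1 − 0.78 = 0.22.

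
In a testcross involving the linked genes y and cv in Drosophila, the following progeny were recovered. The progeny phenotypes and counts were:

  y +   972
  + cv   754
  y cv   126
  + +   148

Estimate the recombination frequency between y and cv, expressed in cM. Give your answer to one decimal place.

13.7 cM

The two most frequent classes, + cv (754) and y + (972), are the parental types, so the F1 was + cv / y +.
The recombinant classes are + + and y cv: 148 + 126 = 274.
Recombination frequency = 274/2000 = 0.1370 ≈ 13.7%, i.e. 13.7 cM.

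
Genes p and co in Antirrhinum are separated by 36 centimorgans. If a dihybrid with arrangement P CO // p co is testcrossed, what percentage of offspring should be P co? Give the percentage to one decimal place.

18.0%

A map distance of 36 centimorgans corresponds to a recombination frequency of 0.360.
The F1 is P CO / p co, so P co is a recombinant gamete class with expected frequency r/2 = 0.360/2 = 0.1800.
That is 0.1800 = 18.0% of the progeny.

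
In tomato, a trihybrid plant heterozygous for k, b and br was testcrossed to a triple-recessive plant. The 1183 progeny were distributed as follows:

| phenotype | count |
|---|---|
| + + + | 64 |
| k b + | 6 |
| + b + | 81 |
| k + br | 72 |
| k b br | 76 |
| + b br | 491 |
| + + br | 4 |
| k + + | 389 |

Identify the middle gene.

b

The two most frequent reciprocal classes, k + + and + b br, are the parental types, so the F1 was k + + / + b br.
The two rarest classes, k b + and + + br, are the double crossovers. Comparing them with the parentals, only the b allele has switched, so b is the middle locus and the order is br – b – k.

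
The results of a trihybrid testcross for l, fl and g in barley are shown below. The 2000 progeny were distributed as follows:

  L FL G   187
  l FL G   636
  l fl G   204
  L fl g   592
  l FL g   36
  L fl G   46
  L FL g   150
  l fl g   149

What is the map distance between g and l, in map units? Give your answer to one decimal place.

The two most frequent reciprocal classes, l FL G and L fl g, are the parental types, so the F1 was l FL G / L fl g.
The two rarest classes, l FL g and L fl G, are the double crossovers. Comparing them with the parentals, only the g allele has switched, so g is the middle locus and the order is l – g – fl.
Crossovers in the l–g interval produce the single-crossover classes L FL G and l fl g (187 + 149 = 336) plus the double crossovers (82).
RF(l–g) = (336 + 82) / 2000 = 418/2000 = 0.2090 → 20.9 map units.

20.9 map units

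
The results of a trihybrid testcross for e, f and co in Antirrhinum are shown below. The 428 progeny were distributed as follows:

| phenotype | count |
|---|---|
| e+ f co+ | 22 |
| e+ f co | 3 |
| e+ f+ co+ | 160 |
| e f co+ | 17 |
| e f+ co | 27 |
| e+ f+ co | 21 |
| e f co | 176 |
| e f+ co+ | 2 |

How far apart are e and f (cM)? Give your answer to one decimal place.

12.6 cM

The two most frequent reciprocal classes, e f co and e+ f+ co+, are the parental types, so the F1 was e f co / e+ f+ co+.
The two rarest classes, e+ f co and e f+ co+, are the double crossovers. Comparing them with the parentals, only the e allele has switched, so e is the middle locus and the order is f – e – co.
Crossovers in the f–e interval produce the single-crossover classes e f+ co and e+ f co+ (27 + 22 = 49) plus the double crossovers (5).
RF(f–e) = (49 + 5) / 428 = 54/428 = 0.1262 → 12.6 cM.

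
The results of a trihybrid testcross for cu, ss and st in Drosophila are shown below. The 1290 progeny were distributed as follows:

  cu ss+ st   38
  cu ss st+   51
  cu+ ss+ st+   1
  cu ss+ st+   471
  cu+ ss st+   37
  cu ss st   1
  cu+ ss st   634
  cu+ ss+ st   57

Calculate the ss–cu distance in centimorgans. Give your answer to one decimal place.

8.5 centimorgans

The two most frequent reciprocal classes, cu ss+ st+ and cu+ ss st, are the parental types, so the F1 was cu ss+ st+ / cu+ ss st.
The two rarest classes, cu+ ss+ st+ and cu ss st, are the double crossovers. Comparing them with the parentals, only the cu allele has switched, so cu is the middle locus and the order is st – cu – ss.
Crossovers in the cu–ss interval produce the single-crossover classes cu ss st+ and cu+ ss+ st (51 + 57 = 108) plus the double crossovers (2).
RF(cu–ss) = (108 + 2) / 1290 = 110/1290 = 0.0853 → 8.5 centimorgans.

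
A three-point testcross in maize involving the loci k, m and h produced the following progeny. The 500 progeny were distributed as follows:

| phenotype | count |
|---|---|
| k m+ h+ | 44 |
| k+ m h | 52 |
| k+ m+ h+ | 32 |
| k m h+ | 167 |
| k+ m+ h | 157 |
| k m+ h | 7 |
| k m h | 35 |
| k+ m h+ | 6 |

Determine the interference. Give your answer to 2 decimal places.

0.25

The two most frequent reciprocal classes, k+ m+ h and k m h+, are the parental types, so the F1 was k+ m+ h / k m h+.
The two rarest classes, k m+ h and k+ m h+, are the double crossovers. Comparing them with the parentals, only the k allele has switched, so k is the middle locus and the order is h – k – m.
h–k: (67 + 13)/500 = 0.1600; k–m: (96 + 13)/500 = 0.2180.
Expected DCO frequency = 0.1600 × 0.2180 ≈ 0.03488; observed = 13/500 ≈ 0.02600.
Coefficient of coincidence = 0.02600/0.03488 ≈ 0.75; interference = 1 − 0.75 = 0.25.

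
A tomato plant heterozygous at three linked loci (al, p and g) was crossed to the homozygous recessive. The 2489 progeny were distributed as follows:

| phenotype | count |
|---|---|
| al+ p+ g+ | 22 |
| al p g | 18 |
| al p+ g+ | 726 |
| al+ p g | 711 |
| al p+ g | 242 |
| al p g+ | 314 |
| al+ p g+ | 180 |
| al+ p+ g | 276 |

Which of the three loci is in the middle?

al

The two most frequent reciprocal classes, al p+ g+ and al+ p g, are the parental types, so the F1 was al p+ g+ / al+ p g.
The two rarest classes, al+ p+ g+ and al p g, are the double crossovers. Comparing them with the parentals, only the al allele has switched, so al is the middle locus and the order is p – al – g.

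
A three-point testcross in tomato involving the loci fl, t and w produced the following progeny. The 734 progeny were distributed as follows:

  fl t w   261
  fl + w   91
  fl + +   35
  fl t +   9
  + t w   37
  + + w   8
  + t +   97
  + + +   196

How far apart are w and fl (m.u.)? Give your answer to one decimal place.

The two most frequent reciprocal classes, + + + and fl t w, are the parental types, so the F1 was + + + / fl t w.
The two rarest classes, + + w and fl t +, are the double crossovers. Comparing them with the parentals, only the w allele has switched, so w is the middle locus and the order is fl – w – t.
Crossovers in the fl–w interval produce the single-crossover classes fl + + and + t w (35 + 37 = 72) plus the double crossovers (17).
RF(fl–w) = (72 + 17) / 734 = 89/734 = 0.1213 → 12.1 m.u.

12.1 m.u.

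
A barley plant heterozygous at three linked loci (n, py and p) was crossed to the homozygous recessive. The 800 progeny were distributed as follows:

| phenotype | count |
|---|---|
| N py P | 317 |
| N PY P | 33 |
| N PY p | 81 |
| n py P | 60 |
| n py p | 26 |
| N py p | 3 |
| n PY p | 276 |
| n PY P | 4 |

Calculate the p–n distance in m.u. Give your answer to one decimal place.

The two most frequent reciprocal classes, n PY p and N py P, are the parental types, so the F1 was n PY p / N py P.
The two rarest classes, n PY P and N py p, are the double crossovers. Comparing them with the parentals, only the p allele has switched, so p is the middle locus and the order is py – p – n.
Crossovers in the p–n interval produce the single-crossover classes N PY p and n py P (81 + 60 = 141) plus the double crossovers (7).
RF(p–n) = (141 + 7) / 800 = 148/800 = 0.1850 → 18.5 m.u.

18.5 m.u.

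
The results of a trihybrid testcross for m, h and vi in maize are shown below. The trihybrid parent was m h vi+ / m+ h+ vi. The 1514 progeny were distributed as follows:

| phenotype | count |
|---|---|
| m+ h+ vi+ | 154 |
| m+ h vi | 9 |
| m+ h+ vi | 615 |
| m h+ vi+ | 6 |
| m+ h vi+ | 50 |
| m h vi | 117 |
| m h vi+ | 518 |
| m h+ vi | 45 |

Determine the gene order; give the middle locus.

h

The two rarest classes, m h+ vi+ and m+ h vi, are the double crossovers. Comparing them with the parentals, only the h allele has switched, so h is the middle locus and the order is vi – h – m.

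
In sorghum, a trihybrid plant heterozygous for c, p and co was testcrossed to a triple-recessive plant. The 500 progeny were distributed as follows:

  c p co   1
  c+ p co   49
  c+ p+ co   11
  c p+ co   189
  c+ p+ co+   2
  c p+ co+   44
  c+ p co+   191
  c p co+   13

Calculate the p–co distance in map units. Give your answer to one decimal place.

19.2 map units

The two most frequent reciprocal classes, c+ p co+ and c p+ co, are the parental types, so the F1 was c+ p co+ / c p+ co.
The two rarest classes, c+ p+ co+ and c p co, are the double crossovers. Comparing them with the parentals, only the p allele has switched, so p is the middle locus and the order is c – p – co.
Crossovers in the p–co interval produce the single-crossover classes c+ p co and c p+ co+ (49 + 44 = 93) plus the double crossovers (3).
RF(p–co) = (93 + 3) / 500 = 96/500 = 0.1920 → 19.2 map units.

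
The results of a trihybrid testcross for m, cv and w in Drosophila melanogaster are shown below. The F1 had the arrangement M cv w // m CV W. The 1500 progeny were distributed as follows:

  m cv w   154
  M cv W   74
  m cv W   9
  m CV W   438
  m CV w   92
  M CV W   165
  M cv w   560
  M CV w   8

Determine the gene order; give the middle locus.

The two rarest classes, M CV w and m cv W, are the double crossovers. Comparing them with the parentals, only the cv allele has switched, so cv is the middle locus and the order is m – cv – w.

cv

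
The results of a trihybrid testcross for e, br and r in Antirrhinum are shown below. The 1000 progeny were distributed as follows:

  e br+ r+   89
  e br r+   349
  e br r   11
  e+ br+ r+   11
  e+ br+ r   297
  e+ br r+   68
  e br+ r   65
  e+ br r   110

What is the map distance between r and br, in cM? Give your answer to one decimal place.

22.1 cM

The two most frequent reciprocal classes, e+ br+ r and e br r+, are the parental types, so the F1 was e+ br+ r / e br r+.
The two rarest classes, e+ br+ r+ and e br r, are the double crossovers. Comparing them with the parentals, only the r allele has switched, so r is the middle locus and the order is br – r – e.
Crossovers in the br–r interval produce the single-crossover classes e+ br r and e br+ r+ (110 + 89 = 199) plus the double crossovers (22).
RF(br–r) = (199 + 22) / 1000 = 221/1000 = 0.2210 → 22.1 cM.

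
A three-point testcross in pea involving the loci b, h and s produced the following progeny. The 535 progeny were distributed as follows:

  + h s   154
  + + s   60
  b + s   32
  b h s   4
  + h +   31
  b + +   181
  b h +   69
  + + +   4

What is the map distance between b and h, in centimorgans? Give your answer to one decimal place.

25.6 centimorgans

The two most frequent reciprocal classes, + h s and b + +, are the parental types, so the F1 was + h s / b + +.
The two rarest classes, b h s and + + +, are the double crossovers. Comparing them with the parentals, only the b allele has switched, so b is the middle locus and the order is s – b – h.
Crossovers in the b–h interval produce the single-crossover classes + + s and b h + (60 + 69 = 129) plus the double crossovers (8).
RF(b–h) = (129 + 8) / 535 = 137/535 = 0.2561 → 25.6 centimorgans.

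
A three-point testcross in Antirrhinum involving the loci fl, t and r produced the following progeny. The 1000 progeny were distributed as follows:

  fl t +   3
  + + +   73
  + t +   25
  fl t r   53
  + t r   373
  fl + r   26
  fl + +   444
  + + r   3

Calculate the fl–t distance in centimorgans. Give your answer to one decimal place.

13.2 centimorgans

The two most frequent reciprocal classes, + t r and fl + +, are the parental types, so the F1 was + t r / fl + +.
The two rarest classes, + + r and fl t +, are the double crossovers. Comparing them with the parentals, only the t allele has switched, so t is the middle locus and the order is r – t – fl.
Crossovers in the t–fl interval produce the single-crossover classes fl t r and + + + (53 + 73 = 126) plus the double crossovers (6).
RF(t–fl) = (126 + 6) / 1000 = 132/1000 = 0.1320 → 13.2 centimorgans.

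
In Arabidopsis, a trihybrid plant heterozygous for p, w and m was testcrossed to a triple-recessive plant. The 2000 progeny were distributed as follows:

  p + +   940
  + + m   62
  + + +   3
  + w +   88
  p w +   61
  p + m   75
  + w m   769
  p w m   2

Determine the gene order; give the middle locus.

The two most frequent reciprocal classes, + w m and p + +, are the parental types, so the F1 was + w m / p + +.
The two rarest classes, p w m and + + +, are the double crossovers. Comparing them with the parentals, only the p allele has switched, so p is the middle locus and the order is m – p – w.

p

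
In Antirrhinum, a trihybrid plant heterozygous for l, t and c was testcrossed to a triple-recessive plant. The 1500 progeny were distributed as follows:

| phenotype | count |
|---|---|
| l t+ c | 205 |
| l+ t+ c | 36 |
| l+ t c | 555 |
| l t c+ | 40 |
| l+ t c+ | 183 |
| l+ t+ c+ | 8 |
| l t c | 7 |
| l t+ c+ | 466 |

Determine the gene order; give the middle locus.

l

The two most frequent reciprocal classes, l+ t c and l t+ c+, are the parental types, so the F1 was l+ t c / l t+ c+.
The two rarest classes, l t c and l+ t+ c+, are the double crossovers. Comparing them with the parentals, only the l allele has switched, so l is the middle locus and the order is t – l – c.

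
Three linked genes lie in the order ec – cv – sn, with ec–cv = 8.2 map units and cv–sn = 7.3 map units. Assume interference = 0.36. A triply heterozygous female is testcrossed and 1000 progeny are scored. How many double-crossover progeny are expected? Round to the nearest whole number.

4

Map distances give recombination frequencies of 0.082 and 0.073 for the two intervals.
With interference 0.36 (so coincidence = 0.64), expected double-crossover frequency = 0.082 × 0.073 × 0.64 = 0.00383.
Expected number = 0.00383 × 1000 = 3.83 ≈ 4.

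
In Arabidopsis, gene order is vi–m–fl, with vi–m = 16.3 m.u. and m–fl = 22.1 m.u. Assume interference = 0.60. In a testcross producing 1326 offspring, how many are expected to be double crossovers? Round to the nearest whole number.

Map distances give recombination frequencies of 0.163 and 0.221 for the two intervals.
With interference 0.60 (so coincidence = 0.40), expected double-crossover frequency = 0.163 × 0.221 × 0.40 = 0.01441.
Expected number = 0.01441 × 1326 = 19.11 ≈ 19.

19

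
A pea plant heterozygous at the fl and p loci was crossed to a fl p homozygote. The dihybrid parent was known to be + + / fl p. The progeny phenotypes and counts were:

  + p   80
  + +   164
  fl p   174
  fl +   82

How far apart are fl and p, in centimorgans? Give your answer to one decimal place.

The recombinant classes are + p and fl +: 80 + 82 = 162.
Recombination frequency = 162/500 = 0.3240 ≈ 32.4%, i.e. 32.4 centimorgans.

32.4 centimorgans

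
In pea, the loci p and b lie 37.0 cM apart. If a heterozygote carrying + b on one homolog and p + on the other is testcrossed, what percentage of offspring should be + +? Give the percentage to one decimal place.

18.5%

A map distance of 37.0 cM corresponds to a recombination frequency of 0.370.
The F1 is + b / p +, so + + is a recombinant gamete class with expected frequency r/2 = 0.370/2 = 0.1850.
That is 0.1850 = 18.5% of the progeny.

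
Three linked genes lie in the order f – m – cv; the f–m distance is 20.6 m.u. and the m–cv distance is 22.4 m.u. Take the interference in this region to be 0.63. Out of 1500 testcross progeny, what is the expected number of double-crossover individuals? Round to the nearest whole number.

Map distances give recombination frequencies of 0.206 and 0.224 for the two intervals.
With interference 0.63 (so coincidence = 0.37), expected double-crossover frequency = 0.206 × 0.224 × 0.37 = 0.01707.
Expected number = 0.01707 × 1500 = 25.61 ≈ 26.

26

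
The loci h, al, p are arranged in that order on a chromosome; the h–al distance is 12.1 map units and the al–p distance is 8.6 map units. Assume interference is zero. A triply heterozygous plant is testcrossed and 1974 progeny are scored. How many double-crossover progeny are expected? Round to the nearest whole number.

Map distances give recombination frequencies of 0.121 and 0.086 for the two intervals.
With no interference, expected double-crossover frequency = 0.121 × 0.086 = 0.01041.
Expected number = 0.01041 × 1974 = 20.54 ≈ 21.

21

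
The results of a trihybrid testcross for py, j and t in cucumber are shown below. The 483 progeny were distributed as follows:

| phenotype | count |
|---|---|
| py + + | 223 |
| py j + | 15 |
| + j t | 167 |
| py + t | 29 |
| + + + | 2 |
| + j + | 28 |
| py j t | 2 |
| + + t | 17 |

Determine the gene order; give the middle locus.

The two most frequent reciprocal classes, + j t and py + +, are the parental types, so the F1 was + j t / py + +.
The two rarest classes, py j t and + + +, are the double crossovers. Comparing them with the parentals, only the py allele has switched, so py is the middle locus and the order is t – py – j.

py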